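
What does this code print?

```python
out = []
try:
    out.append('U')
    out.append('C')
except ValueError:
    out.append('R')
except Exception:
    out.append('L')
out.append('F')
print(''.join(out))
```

Execution trace: 'U' (try body) → 'C' (try body, no exception) → 'F' (after the try/except). Output: UCF

Answer: UCF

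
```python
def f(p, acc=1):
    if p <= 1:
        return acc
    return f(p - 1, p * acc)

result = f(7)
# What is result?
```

Accumulator trace (n, acc): (7, 1) -> (6, 7) -> (5, 42) -> (4, 210) -> (3, 840) -> (2, 2520) -> (1, 5040) -> return 5040

Answer: 5040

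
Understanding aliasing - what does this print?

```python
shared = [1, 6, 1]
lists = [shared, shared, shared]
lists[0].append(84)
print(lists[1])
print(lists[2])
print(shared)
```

Key concept: list of same reference.
Step by step:
`shared = [1, 6, 1]` → shared = [1, 6, 1]
`lists = [shared, shared, shared]` → lists = [[1, 6, 1], [1, 6, 1], [1, 6, 1]]
`lists[0].append(84)` → shared = [1, 6, 1, 84]; lists = [[1, 6, 1, 84], [1, 6, 1, 84], [1, 6, 1, 84]]
`print(lists[1])` → prints [1, 6, 1, 84]
`print(lists[2])` → prints [1, 6, 1, 84]
`print(shared)` → prints [1, 6, 1, 84]

Answer:
[1, 6, 1, 84]
[1, 6, 1, 84]
[1, 6, 1, 84]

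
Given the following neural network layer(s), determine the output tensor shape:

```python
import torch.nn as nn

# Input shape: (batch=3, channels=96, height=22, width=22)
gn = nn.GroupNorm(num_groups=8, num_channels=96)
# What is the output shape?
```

Input: (3, 96, 22, 22) -> Output: (3, 96, 22, 22)

Answer: (3, 96, 22, 22)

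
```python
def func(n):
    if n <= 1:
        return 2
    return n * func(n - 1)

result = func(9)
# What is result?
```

func(9) = 9 * 8 * 7 * 6 * 5 * 4 * 3 * 2 * 2 = 725760

Answer: 725760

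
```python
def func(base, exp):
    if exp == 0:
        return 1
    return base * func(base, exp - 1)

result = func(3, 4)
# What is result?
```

func(3, 4) = 3 * 3 * 3 * 3 = 81

Answer: 81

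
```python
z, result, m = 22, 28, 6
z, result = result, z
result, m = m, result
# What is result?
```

Trace:
`z, result, m = 22, 28, 6` → z = 22; result = 28; m = 6
`z, result = result, z` → z = 28; result = 22
`result, m = m, result` → result = 6; m = 22
So result = 6

Answer: 6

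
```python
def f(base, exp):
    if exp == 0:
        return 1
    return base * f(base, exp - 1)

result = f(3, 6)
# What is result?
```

f(3, 6) = 3 * 3 * 3 * 3 * 3 * 3 = 729

Answer: 729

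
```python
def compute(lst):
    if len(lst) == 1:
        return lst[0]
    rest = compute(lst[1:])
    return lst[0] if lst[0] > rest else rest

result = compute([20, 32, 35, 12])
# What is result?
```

Recursive max over [20, 32, 35, 12] = 35

Answer: 35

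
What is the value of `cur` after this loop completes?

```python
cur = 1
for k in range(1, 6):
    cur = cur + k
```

Start at 1, add 1 through 5
`cur` takes the values: 1 → 2 → 4 → 7 → 11 → 16

Answer: 16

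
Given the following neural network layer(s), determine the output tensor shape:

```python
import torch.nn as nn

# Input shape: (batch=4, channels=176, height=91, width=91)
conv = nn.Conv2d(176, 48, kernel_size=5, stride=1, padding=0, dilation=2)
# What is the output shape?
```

Input: (4, 176, 91, 91) -> Output: (4, 48, 83, 83)

Answer: (4, 48, 83, 83)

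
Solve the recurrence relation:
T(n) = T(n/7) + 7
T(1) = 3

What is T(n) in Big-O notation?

Each step divides n by 7 and adds 7. After log_7(n) steps we reach T(1)=3. So T(n) = 7·log_7(n) + 3 = O(log n).

Answer: O(log n)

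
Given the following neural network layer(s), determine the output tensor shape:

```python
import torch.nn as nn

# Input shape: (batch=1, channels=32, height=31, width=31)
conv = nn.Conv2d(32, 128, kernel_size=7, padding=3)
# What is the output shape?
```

Input: (1, 32, 31, 31) -> Output: (1, 128, 31, 31)

Answer: (1, 128, 31, 31)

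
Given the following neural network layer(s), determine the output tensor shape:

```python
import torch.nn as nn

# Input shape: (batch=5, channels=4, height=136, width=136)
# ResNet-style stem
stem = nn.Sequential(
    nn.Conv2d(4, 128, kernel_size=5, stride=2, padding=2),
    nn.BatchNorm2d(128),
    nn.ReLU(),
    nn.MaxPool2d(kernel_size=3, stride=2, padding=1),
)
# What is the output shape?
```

Input: (5, 4, 136, 136) -> after Conv2d 5x5 stride=2: (5, 128, 68, 68) -> Output: (5, 128, 34, 34)

Answer: (5, 128, 34, 34)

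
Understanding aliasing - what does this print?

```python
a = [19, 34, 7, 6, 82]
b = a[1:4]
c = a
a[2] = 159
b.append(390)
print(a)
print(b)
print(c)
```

Key concept: slice vs alias.
Step by step:
`a = [19, 34, 7, 6, 82]` → a = [19, 34, 7, 6, 82]
`b = a[1:4]` → b = [34, 7, 6]
`c = a` → c = [19, 34, 7, 6, 82] (same object as a)
`a[2] = 159` → a = [19, 34, 159, 6, 82] (same object as c); c = [19, 34, 159, 6, 82] (same object as a)
`b.append(390)` → b = [34, 7, 6, 390]
`print(a)` → prints [19, 34, 159, 6, 82]
`print(b)` → prints [34, 7, 6, 390]
`print(c)` → prints [19, 34, 159, 6, 82]

Answer:
[19, 34, 159, 6, 82]
[34, 7, 6, 390]
[19, 34, 159, 6, 82]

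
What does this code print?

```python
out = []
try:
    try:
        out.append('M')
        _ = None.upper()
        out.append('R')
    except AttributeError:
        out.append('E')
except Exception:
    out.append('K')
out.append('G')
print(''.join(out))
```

Execution trace: 'M' (inner try body) → 'E' (inner except AttributeError) → 'G' (after the try/except). Output: MEG

Answer: MEG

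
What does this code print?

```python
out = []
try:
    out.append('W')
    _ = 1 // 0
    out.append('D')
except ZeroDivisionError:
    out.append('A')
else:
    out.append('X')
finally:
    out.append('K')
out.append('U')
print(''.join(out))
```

Execution trace: 'W' (try body) → 'A' (except ZeroDivisionError) → 'K' (finally) → 'U' (after the try/except). Output: WAKU

Answer: WAKU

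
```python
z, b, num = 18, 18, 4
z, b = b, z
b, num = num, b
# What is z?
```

Trace:
`z, b, num = 18, 18, 4` → z = 18; b = 18; num = 4
`z, b = b, z` → z = 18; b = 18
`b, num = num, b` → b = 4; num = 18
So z = 18

Answer: 18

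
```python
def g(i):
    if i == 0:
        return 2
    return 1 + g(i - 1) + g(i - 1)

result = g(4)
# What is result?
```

g(i) = 1 + 2·g(i-1), g(0)=2. Closed form: (2+1)·2^4 - 1 = 47.

Answer: 47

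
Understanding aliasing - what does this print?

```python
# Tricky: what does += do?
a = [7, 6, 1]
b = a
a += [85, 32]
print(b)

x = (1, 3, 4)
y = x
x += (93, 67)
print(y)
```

Key concept: += behavior differs for mutable vs immutable.
Step by step:
`a = [7, 6, 1]` → a = [7, 6, 1]
`b = a` → b = [7, 6, 1] (same object as a)
`a += [85, 32]` → a = [7, 6, 1, 85, 32] (same object as b); b = [7, 6, 1, 85, 32] (same object as a)
`print(b)` → prints [7, 6, 1, 85, 32]
`x = (1, 3, 4)` → x = (1, 3, 4)
`y = x` → y = (1, 3, 4)
`x += (93, 67)` → x = (1, 3, 4, 93, 67)
`print(y)` → prints (1, 3, 4)

Answer:
[7, 6, 1, 85, 32]
(1, 3, 4)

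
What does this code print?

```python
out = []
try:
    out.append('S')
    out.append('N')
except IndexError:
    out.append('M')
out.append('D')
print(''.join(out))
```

Execution trace: 'S' (try body) → 'N' (try body, no exception) → 'D' (after the try/except). Output: SND

Answer: SND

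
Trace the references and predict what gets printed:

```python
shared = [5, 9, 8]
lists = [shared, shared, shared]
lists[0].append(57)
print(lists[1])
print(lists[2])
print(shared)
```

Key concept: list of same reference.
Step by step:
`shared = [5, 9, 8]` → shared = [5, 9, 8]
`lists = [shared, shared, shared]` → lists = [[5, 9, 8], [5, 9, 8], [5, 9, 8]]
`lists[0].append(57)` → shared = [5, 9, 8, 57]; lists = [[5, 9, 8, 57], [5, 9, 8, 57], [5, 9, 8, 57]]
`print(lists[1])` → prints [5, 9, 8, 57]
`print(lists[2])` → prints [5, 9, 8, 57]
`print(shared)` → prints [5, 9, 8, 57]

Answer:
[5, 9, 8, 57]
[5, 9, 8, 57]
[5, 9, 8, 57]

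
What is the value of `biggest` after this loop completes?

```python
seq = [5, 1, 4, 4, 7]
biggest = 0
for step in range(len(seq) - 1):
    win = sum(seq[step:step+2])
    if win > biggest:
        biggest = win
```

Max sum of 2-element window in [5, 1, 4, 4, 7]
`biggest` takes the values: 0 → 6 → 8 → 11

Answer: 11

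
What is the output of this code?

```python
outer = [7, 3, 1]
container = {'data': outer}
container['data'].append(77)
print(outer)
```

Key concept: dict holds reference to list.
Step by step:
`outer = [7, 3, 1]` → outer = [7, 3, 1]
`container = {'data': outer}` → container = {'data': [7, 3, 1]}
`container['data'].append(77)` → outer = [7, 3, 1, 77]; container = {'data': [7, 3, 1, 77]}
`print(outer)` → prints [7, 3, 1, 77]

Answer: [7, 3, 1, 77]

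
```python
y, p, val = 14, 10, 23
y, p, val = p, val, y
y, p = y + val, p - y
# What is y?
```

Trace:
`y, p, val = 14, 10, 23` → y = 14; p = 10; val = 23
`y, p, val = p, val, y` → y = 10; p = 23; val = 14
`y, p = y + val, p - y` → y = 24; p = 13
So y = 24

Answer: 24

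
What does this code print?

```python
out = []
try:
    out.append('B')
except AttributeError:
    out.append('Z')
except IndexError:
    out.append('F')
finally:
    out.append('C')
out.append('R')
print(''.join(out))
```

Execution trace: 'B' (try body, no exception) → 'C' (finally) → 'R' (after the try/except). Output: BCR

Answer: BCR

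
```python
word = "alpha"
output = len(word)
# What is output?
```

Trace:
`word = "alpha"` → word = 'alpha'
`output = len(word)` → output = 5
So output = 5

Answer: 5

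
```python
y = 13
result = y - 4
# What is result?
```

Trace:
`y = 13` → y = 13
`result = y - 4` → result = 9
So result = 9

Answer: 9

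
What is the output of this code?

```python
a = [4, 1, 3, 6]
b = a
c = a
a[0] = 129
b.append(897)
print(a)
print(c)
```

Key concept: multiple aliases.
Step by step:
`a = [4, 1, 3, 6]` → a = [4, 1, 3, 6]
`b = a` → b = [4, 1, 3, 6] (same object as a)
`c = a` → c = [4, 1, 3, 6] (same object as a, b)
`a[0] = 129` → a = [129, 1, 3, 6] (same object as b, c); b = [129, 1, 3, 6] (same object as a, c); c = [129, 1, 3, 6] (same object as a, b)
`b.append(897)` → a = [129, 1, 3, 6, 897] (same object as b, c); b = [129, 1, 3, 6, 897] (same object as a, c); c = [129, 1, 3, 6, 897] (same object as a, b)
`print(a)` → prints [129, 1, 3, 6, 897]
`print(c)` → prints [129, 1, 3, 6, 897]

Answer:
[129, 1, 3, 6, 897]
[129, 1, 3, 6, 897]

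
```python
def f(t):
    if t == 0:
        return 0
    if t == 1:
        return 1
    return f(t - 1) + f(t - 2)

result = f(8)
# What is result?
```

Build up from base cases: f(0)=0, f(1)=1, f(2)=1, f(3)=2, f(4)=3, f(5)=5, f(6)=8, ..., f(8)=21

Answer: 21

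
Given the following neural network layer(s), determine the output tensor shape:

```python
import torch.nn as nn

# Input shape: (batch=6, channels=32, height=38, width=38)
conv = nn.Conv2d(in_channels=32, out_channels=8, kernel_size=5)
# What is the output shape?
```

Input: (6, 32, 38, 38) -> Output: (6, 8, 34, 34)

Answer: (6, 8, 34, 34)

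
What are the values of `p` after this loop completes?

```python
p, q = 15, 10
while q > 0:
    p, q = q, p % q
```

GCD of 15 and 10
`p` takes the values: 15 → 10 → 5

Answer: 5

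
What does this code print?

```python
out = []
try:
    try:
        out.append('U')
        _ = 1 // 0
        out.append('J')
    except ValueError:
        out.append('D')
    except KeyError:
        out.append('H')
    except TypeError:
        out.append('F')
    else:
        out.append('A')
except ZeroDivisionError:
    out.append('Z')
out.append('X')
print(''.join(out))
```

Execution trace: 'U' (try body) → 'Z' (outer except ZeroDivisionError) → 'X' (after the try/except). Output: UZX

Answer: UZX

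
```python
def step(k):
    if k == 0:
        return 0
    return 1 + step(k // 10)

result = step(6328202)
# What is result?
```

Count of digits of 6328202: 7

Answer: 7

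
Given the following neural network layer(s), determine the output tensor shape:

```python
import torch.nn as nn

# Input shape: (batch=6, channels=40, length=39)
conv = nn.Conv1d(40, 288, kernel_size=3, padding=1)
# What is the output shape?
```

Input: (6, 40, 39) -> Output: (6, 288, 39)

Answer: (6, 288, 39)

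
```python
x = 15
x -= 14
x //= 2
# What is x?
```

Trace:
`x = 15` → x = 15
`x -= 14` → x = 1
`x //= 2` → x = 0
So x = 0

Answer: 0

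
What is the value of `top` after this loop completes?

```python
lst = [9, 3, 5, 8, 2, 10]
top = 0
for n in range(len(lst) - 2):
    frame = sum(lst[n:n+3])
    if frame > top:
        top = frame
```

Max sum of 3-element window in [9, 3, 5, 8, 2, 10]
`top` takes the values: 0 → 17 → 20

Answer: 20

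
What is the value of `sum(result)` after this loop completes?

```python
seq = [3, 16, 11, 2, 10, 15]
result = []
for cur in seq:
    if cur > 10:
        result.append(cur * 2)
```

Sum of doubled values > 10
`result` takes the values: [] → [32] → [32, 22] → [32, 22, 30]
So `sum(result)` = 84

Answer: 84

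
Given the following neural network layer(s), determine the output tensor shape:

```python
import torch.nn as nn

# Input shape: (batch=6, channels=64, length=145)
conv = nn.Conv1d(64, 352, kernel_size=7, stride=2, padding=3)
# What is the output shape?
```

Input: (6, 64, 145) -> Output: (6, 352, 73)

Answer: (6, 352, 73)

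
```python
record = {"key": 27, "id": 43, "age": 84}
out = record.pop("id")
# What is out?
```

Trace:
`record = {"key": 27, "id": 43, "age": 84}` → record = {'key': 27, 'id': 43, 'age': 84}
`out = record.pop("id")` → record = {'key': 27, 'age': 84}; out = 43
So out = 43

Answer: 43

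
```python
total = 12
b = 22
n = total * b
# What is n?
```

Trace:
`total = 12` → total = 12
`b = 22` → b = 22
`n = total * b` → n = 264
So n = 264

Answer: 264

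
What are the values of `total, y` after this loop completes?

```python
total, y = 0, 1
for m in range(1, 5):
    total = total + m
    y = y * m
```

Sum and factorial of 1 to 4
`total, y` takes the values: (0, 1) → (1, 1) → (3, 1) → (3, 2) → (6, 2) → (6, 6) → (10, 6) → (10, 24)

Answer: 10, 24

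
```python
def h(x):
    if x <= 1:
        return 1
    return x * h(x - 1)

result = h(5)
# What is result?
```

h(5) = 5 * 4 * 3 * 2 * 1 = 120

Answer: 120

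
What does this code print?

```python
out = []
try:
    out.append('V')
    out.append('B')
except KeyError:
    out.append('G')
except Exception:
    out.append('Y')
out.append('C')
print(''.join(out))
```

Execution trace: 'V' (try body) → 'B' (try body, no exception) → 'C' (after the try/except). Output: VBC

Answer: VBC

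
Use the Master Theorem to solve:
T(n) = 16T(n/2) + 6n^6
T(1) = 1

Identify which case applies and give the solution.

a=16, b=2, f(n)=6n^6. log_2(16) = 4. Since c=6 > 4 and the regularity condition holds (16(n/2)^6 = (16/2^6)n^6 with 16/2^6 < 1), Case 3 applies: T(n) = Θ(f(n)) = O(n^6).

Answer: O(n^6) - Case 3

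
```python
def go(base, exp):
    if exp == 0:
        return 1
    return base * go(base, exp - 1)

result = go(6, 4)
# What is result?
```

go(6, 4) = 6 * 6 * 6 * 6 = 1296

Answer: 1296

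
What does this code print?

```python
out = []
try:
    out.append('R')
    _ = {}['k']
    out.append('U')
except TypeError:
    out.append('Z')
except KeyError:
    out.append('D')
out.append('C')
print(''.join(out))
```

Execution trace: 'R' (try body) → 'D' (except KeyError) → 'C' (after the try/except). Output: RDC

Answer: RDC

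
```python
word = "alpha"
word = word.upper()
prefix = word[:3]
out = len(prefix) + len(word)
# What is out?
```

Trace:
`word = "alpha"` → word = 'alpha'
`word = word.upper()` → word = 'ALPHA'
`prefix = word[:3]` → prefix = 'ALP'
`out = len(prefix) + len(word)` → out = 8
So out = 8

Answer: 8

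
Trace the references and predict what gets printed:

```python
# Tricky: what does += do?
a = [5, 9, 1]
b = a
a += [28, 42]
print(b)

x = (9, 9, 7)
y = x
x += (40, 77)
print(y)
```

Key concept: += behavior differs for mutable vs immutable.
Step by step:
`a = [5, 9, 1]` → a = [5, 9, 1]
`b = a` → b = [5, 9, 1] (same object as a)
`a += [28, 42]` → a = [5, 9, 1, 28, 42] (same object as b); b = [5, 9, 1, 28, 42] (same object as a)
`print(b)` → prints [5, 9, 1, 28, 42]
`x = (9, 9, 7)` → x = (9, 9, 7)
`y = x` → y = (9, 9, 7)
`x += (40, 77)` → x = (9, 9, 7, 40, 77)
`print(y)` → prints (9, 9, 7)

Answer:
[5, 9, 1, 28, 42]
(9, 9, 7)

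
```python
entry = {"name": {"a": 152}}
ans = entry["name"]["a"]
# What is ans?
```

Trace:
`entry = {"name": {"a": 152}}` → entry = {'name': {'a': 152}}
`ans = entry["name"]["a"]` → ans = 152
So ans = 152

Answer: 152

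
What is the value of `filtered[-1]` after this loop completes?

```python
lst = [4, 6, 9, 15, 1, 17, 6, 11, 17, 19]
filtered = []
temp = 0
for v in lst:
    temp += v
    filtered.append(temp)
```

Cumulative sum ends at 105
`filtered` takes the values: [] → [4] → [4, 10] → [4, 10, 19] → [4, 10, 19, 34] → [4, 10, 19, 34, 35] → [4, 10, 19, 34, 35, 52] → [4, 10, 19, 34, 35, 52, 58] → [4, 10, 19, 34, 35, 52, 58, 69] → [4, 10, 19, 34, 35, 52, 58, 69, 86] → [4, 10, 19, 34, 35, 52, 58, 69, 86, 105]
So `filtered[-1]` = 105

Answer: 105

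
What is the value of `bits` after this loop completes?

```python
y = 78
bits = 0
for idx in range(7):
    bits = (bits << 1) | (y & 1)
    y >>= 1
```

Reverse lowest 7 bits of 78
`bits` takes the values: 0 → 1 → 3 → 7 → 14 → 28 → 57

Answer: 57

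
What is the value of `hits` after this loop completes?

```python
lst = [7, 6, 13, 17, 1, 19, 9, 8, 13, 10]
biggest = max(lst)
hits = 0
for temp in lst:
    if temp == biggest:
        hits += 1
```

Count of max value 19 in [7, 6, 13, 17, 1, 19, 9, 8, 13, 10]
`hits` takes the values: 0 → 1

Answer: 1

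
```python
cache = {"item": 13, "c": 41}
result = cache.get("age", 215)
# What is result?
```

Trace:
`cache = {"item": 13, "c": 41}` → cache = {'item': 13, 'c': 41}
`result = cache.get("age", 215)` → result = 215
So result = 215

Answer: 215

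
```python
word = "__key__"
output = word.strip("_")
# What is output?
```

Trace:
`word = "__key__"` → word = '__key__'
`output = word.strip("_")` → output = 'key'
So output = 'key'

Answer: 'key'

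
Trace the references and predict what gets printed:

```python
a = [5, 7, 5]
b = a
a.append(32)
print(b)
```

Key concept: basic list aliasing.
Step by step:
`a = [5, 7, 5]` → a = [5, 7, 5]
`b = a` → b = [5, 7, 5] (same object as a)
`a.append(32)` → a = [5, 7, 5, 32] (same object as b); b = [5, 7, 5, 32] (same object as a)
`print(b)` → prints [5, 7, 5, 32]

Answer: [5, 7, 5, 32]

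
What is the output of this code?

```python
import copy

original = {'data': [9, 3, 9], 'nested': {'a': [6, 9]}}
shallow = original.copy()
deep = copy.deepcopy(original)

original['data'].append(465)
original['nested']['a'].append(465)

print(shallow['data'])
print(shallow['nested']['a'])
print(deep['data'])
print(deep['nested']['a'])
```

Key concept: comparing shallow vs deep copy.
Step by step:
`original = {'data': [9, 3, 9], 'nested': {'a': [6, 9]}}` → original = {'data': [9, 3, 9], 'nested': {'a': [6, 9]}}
`shallow = original.copy()` → shallow = {'data': [9, 3, 9], 'nested': {'a': [6, 9]}}
`deep = copy.deepcopy(original)` → deep = {'data': [9, 3, 9], 'nested': {'a': [6, 9]}}
`original['data'].append(465)` → original = {'data': [9, 3, 9, 465], 'nested': {'a': [6, 9]}}; shallow = {'data': [9, 3, 9, 465], 'nested': {'a': [6, 9]}}
`original['nested']['a'].append(465)` → original = {'data': [9, 3, 9, 465], 'nested': {'a': [6, 9, 465]}}; shallow = {'data': [9, 3, 9, 465], 'nested': {'a': [6, 9, 465]}}
`print(shallow['data'])` → prints [9, 3, 9, 465]
`print(shallow['nested']['a'])` → prints [6, 9, 465]
`print(deep['data'])` → prints [9, 3, 9]
`print(deep['nested']['a'])` → prints [6, 9]

Answer:
[9, 3, 9, 465]
[6, 9, 465]
[9, 3, 9]
[6, 9]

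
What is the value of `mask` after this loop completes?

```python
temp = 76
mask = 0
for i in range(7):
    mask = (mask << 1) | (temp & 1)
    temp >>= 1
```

Reverse lowest 7 bits of 76
`mask` takes the values: 0 → 1 → 3 → 6 → 12 → 25

Answer: 25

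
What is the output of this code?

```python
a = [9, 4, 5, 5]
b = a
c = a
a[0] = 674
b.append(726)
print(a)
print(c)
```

Key concept: multiple aliases.
Step by step:
`a = [9, 4, 5, 5]` → a = [9, 4, 5, 5]
`b = a` → b = [9, 4, 5, 5] (same object as a)
`c = a` → c = [9, 4, 5, 5] (same object as a, b)
`a[0] = 674` → a = [674, 4, 5, 5] (same object as b, c); b = [674, 4, 5, 5] (same object as a, c); c = [674, 4, 5, 5] (same object as a, b)
`b.append(726)` → a = [674, 4, 5, 5, 726] (same object as b, c); b = [674, 4, 5, 5, 726] (same object as a, c); c = [674, 4, 5, 5, 726] (same object as a, b)
`print(a)` → prints [674, 4, 5, 5, 726]
`print(c)` → prints [674, 4, 5, 5, 726]

Answer:
[674, 4, 5, 5, 726]
[674, 4, 5, 5, 726]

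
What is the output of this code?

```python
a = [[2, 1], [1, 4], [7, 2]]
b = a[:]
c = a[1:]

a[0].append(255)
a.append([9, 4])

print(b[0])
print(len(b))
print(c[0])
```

Key concept: slice with nested mutation.
Step by step:
`a = [[2, 1], [1, 4], [7, 2]]` → a = [[2, 1], [1, 4], [7, 2]]
`b = a[:]` → b = [[2, 1], [1, 4], [7, 2]]
`c = a[1:]` → c = [[1, 4], [7, 2]]
`a[0].append(255)` → a = [[2, 1, 255], [1, 4], [7, 2]]; b = [[2, 1, 255], [1, 4], [7, 2]]
`a.append([9, 4])` → a = [[2, 1, 255], [1, 4], [7, 2], [9, 4]]
`print(b[0])` → prints [2, 1, 255]
`print(len(b))` → prints 3
`print(c[0])` → prints [1, 4]

Answer:
[2, 1, 255]
3
[1, 4]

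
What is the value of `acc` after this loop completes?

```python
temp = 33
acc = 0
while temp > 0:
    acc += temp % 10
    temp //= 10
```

Sum digits of 33
`acc` takes the values: 0 → 3 → 6

Answer: 6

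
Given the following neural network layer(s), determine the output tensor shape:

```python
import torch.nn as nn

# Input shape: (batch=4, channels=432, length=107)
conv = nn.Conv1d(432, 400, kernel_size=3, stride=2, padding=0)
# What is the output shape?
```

Input: (4, 432, 107) -> Output: (4, 400, 53)

Answer: (4, 400, 53)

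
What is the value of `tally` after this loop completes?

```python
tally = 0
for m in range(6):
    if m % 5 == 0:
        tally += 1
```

Count numbers divisible by 5 in range(6)
`tally` takes the values: 0 → 1 → 2

Answer: 2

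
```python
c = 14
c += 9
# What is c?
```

Trace:
`c = 14` → c = 14
`c += 9` → c = 23
So c = 23

Answer: 23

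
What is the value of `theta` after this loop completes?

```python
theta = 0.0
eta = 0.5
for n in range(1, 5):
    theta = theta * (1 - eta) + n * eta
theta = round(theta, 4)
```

Moving average with lr=0.5
`theta` takes the values: 0.0 → 0.5 → 1.25 → 2.125 → 3.0625

Answer: 3.0625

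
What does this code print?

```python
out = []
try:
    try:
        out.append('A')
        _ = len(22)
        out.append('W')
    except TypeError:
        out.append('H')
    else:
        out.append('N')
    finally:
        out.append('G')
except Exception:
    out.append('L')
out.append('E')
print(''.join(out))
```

Execution trace: 'A' (inner try body) → 'H' (inner except TypeError) → 'G' (inner finally) → 'E' (after the try/except). Output: AHGE

Answer: AHGE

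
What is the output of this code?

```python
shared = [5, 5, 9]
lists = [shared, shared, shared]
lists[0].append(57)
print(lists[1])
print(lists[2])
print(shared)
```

Key concept: list of same reference.
Step by step:
`shared = [5, 5, 9]` → shared = [5, 5, 9]
`lists = [shared, shared, shared]` → lists = [[5, 5, 9], [5, 5, 9], [5, 5, 9]]
`lists[0].append(57)` → shared = [5, 5, 9, 57]; lists = [[5, 5, 9, 57], [5, 5, 9, 57], [5, 5, 9, 57]]
`print(lists[1])` → prints [5, 5, 9, 57]
`print(lists[2])` → prints [5, 5, 9, 57]
`print(shared)` → prints [5, 5, 9, 57]

Answer:
[5, 5, 9, 57]
[5, 5, 9, 57]
[5, 5, 9, 57]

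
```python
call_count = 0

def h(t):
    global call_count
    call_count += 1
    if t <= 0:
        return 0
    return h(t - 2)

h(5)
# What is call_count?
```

Linear recursion stepping by 2: 4 calls from t=5 down to ≤0.

Answer: 4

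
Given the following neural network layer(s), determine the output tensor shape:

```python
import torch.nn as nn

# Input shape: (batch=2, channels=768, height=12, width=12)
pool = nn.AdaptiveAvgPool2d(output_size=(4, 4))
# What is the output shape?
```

Input: (2, 768, 12, 12) -> Output: (2, 768, 4, 4)

Answer: (2, 768, 4, 4)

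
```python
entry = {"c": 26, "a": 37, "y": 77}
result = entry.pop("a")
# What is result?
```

Trace:
`entry = {"c": 26, "a": 37, "y": 77}` → entry = {'c': 26, 'a': 37, 'y': 77}
`result = entry.pop("a")` → entry = {'c': 26, 'y': 77}; result = 37
So result = 37

Answer: 37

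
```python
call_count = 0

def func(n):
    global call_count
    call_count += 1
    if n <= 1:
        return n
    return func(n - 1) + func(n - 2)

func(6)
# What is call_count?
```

Calls(n) = 1 + Calls(n-1) + Calls(n-2); Calls(0)=Calls(1)=1. For n=6 this gives 25.

Answer: 25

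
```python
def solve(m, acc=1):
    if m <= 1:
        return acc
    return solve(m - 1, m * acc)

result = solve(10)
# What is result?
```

Accumulator trace (n, acc): (10, 1) -> (9, 10) -> (8, 90) -> (7, 720) -> (6, 5040) -> (5, 30240) -> (4, 151200) -> (3, 604800) -> (2, 1814400) -> (1, 3628800) -> return 3628800

Answer: 3628800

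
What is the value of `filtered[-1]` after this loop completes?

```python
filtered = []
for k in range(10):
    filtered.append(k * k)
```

Last element of squares 0 to 9
`filtered` takes the values: [] → [0] → [0, 1] → [0, 1, 4] → [0, 1, 4, 9] → [0, 1, 4, 9, 16] → [0, 1, 4, 9, 16, 25] → [0, 1, 4, 9, 16, 25, 36] → [0, 1, 4, 9, 16, 25, 36, 49] → [0, 1, 4, 9, 16, 25, 36, 49, 64] → [0, 1, 4, 9, 16, 25, 36, 49, 64, 81]
So `filtered[-1]` = 81

Answer: 81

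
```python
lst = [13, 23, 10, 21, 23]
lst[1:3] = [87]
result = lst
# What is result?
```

Trace:
`lst = [13, 23, 10, 21, 23]` → lst = [13, 23, 10, 21, 23]
`lst[1:3] = [87]` → lst = [13, 87, 21, 23]
`result = lst` → result = [13, 87, 21, 23]
So result = [13, 87, 21, 23]

Answer: [13, 87, 21, 23]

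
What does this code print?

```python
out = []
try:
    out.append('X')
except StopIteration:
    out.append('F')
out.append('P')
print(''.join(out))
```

Execution trace: 'X' (try body, no exception) → 'P' (after the try/except). Output: XP

Answer: XP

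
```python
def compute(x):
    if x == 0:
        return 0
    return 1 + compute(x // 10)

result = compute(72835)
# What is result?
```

Count of digits of 72835: 5

Answer: 5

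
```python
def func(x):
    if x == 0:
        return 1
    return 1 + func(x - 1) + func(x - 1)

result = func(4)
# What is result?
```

func(x) = 1 + 2·func(x-1), func(0)=1. Closed form: (1+1)·2^4 - 1 = 31.

Answer: 31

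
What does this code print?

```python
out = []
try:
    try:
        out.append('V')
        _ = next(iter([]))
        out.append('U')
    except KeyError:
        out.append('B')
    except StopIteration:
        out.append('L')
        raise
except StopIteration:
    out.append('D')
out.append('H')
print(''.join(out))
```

Execution trace: 'V' (inner try body) → 'L' (inner except StopIteration) → 'D' (outer except StopIteration) → 'H' (after the try/except). Output: VLDH

Answer: VLDH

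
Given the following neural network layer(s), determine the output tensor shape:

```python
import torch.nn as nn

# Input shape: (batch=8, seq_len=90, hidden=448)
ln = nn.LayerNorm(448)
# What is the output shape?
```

Input: (8, 90, 448) -> Output: (8, 90, 448)

Answer: (8, 90, 448)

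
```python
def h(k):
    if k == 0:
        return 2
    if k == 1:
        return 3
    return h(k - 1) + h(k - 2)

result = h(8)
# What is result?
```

Build up from base cases: h(0)=2, h(1)=3, h(2)=5, h(3)=8, h(4)=13, h(5)=21, h(6)=34, ..., h(8)=89

Answer: 89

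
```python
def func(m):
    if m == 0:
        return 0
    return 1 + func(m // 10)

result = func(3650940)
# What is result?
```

Count of digits of 3650940: 7

Answer: 7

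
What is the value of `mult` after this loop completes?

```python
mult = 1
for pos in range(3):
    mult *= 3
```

3^3 = 27
`mult` takes the values: 1 → 3 → 9 → 27

Answer: 27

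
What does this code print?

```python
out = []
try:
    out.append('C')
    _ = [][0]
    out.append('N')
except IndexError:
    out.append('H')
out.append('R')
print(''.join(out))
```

Execution trace: 'C' (try body) → 'H' (except IndexError) → 'R' (after the try/except). Output: CHR

Answer: CHR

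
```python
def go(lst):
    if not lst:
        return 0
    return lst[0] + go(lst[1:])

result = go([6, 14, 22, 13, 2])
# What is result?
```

6 + 14 + 22 + 13 + 2 + 0 = 57

Answer: 57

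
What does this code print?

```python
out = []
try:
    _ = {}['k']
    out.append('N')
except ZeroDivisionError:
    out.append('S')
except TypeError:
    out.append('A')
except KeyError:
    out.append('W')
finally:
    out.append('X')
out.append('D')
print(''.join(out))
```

Execution trace: 'W' (except KeyError) → 'X' (finally) → 'D' (after the try/except). Output: WXD

Answer: WXD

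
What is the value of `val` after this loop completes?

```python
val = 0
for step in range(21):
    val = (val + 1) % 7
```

Increment mod 7, 21 times = 0
`val` takes the values: 0 → 1 → 2 → 3 → 4 → 5 → 6 → 0 → 1 → 2 → 3 → 4 → 5 → 6 → 0 → 1 → 2 → 3 → 4 → 5 → 6 → 0

Answer: 0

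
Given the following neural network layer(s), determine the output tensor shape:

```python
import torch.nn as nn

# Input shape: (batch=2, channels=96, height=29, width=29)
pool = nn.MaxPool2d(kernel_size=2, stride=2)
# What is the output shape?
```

Input: (2, 96, 29, 29) -> Output: (2, 96, 14, 14)

Answer: (2, 96, 14, 14)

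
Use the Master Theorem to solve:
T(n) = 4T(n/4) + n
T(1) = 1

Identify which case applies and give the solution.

a=4, b=4, f(n)=n. log_4(4) = 1. Since c=1 = 1, Case 2 applies: T(n) = Θ(n^log_b(a) · log n) = O(n log n).

Answer: O(n log n) - Case 2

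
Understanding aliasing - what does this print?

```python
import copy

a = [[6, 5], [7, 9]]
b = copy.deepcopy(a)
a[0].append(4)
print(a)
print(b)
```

Key concept: deep copy is fully independent.
Step by step:
`a = [[6, 5], [7, 9]]` → a = [[6, 5], [7, 9]]
`b = copy.deepcopy(a)` → b = [[6, 5], [7, 9]]
`a[0].append(4)` → a = [[6, 5, 4], [7, 9]]
`print(a)` → prints [[6, 5, 4], [7, 9]]
`print(b)` → prints [[6, 5], [7, 9]]

Answer:
[[6, 5, 4], [7, 9]]
[[6, 5], [7, 9]]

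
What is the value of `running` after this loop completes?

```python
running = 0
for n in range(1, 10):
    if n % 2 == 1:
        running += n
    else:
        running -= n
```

Add odd, subtract even
`running` takes the values: 0 → 1 → -1 → 2 → -2 → 3 → -3 → 4 → -4 → 5

Answer: 5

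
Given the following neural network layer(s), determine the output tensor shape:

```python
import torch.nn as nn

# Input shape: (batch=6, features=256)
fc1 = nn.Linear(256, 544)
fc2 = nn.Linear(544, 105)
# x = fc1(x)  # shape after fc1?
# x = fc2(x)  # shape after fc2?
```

Input: (6, 256) -> after fc1: (6, 544) -> Output: (6, 105)

Answer: (6, 105)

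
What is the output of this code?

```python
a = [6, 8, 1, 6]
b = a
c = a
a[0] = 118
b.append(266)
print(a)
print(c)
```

Key concept: multiple aliases.
Step by step:
`a = [6, 8, 1, 6]` → a = [6, 8, 1, 6]
`b = a` → b = [6, 8, 1, 6] (same object as a)
`c = a` → c = [6, 8, 1, 6] (same object as a, b)
`a[0] = 118` → a = [118, 8, 1, 6] (same object as b, c); b = [118, 8, 1, 6] (same object as a, c); c = [118, 8, 1, 6] (same object as a, b)
`b.append(266)` → a = [118, 8, 1, 6, 266] (same object as b, c); b = [118, 8, 1, 6, 266] (same object as a, c); c = [118, 8, 1, 6, 266] (same object as a, b)
`print(a)` → prints [118, 8, 1, 6, 266]
`print(c)` → prints [118, 8, 1, 6, 266]

Answer:
[118, 8, 1, 6, 266]
[118, 8, 1, 6, 266]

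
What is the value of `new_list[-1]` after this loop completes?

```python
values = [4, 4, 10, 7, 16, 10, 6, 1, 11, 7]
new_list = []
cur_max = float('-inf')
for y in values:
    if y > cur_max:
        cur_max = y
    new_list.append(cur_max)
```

Running max ends at 16
`new_list` takes the values: [] → [4] → [4, 4] → [4, 4, 10] → [4, 4, 10, 10] → [4, 4, 10, 10, 16] → [4, 4, 10, 10, 16, 16] → [4, 4, 10, 10, 16, 16, 16] → [4, 4, 10, 10, 16, 16, 16, 16] → [4, 4, 10, 10, 16, 16, 16, 16, 16] → [4, 4, 10, 10, 16, 16, 16, 16, 16, 16]
So `new_list[-1]` = 16

Answer: 16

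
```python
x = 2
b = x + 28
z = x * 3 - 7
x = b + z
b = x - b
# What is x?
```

Trace:
`x = 2` → x = 2
`b = x + 28` → b = 30
`z = x * 3 - 7` → z = -1
`x = b + z` → x = 29
`b = x - b` → b = -1
So x = 29

Answer: 29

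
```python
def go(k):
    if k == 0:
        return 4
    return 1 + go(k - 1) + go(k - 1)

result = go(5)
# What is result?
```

go(k) = 1 + 2·go(k-1), go(0)=4. Closed form: (4+1)·2^5 - 1 = 159.

Answer: 159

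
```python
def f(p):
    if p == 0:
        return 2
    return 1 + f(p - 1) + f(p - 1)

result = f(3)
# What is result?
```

f(p) = 1 + 2·f(p-1), f(0)=2. Closed form: (2+1)·2^3 - 1 = 23.

Answer: 23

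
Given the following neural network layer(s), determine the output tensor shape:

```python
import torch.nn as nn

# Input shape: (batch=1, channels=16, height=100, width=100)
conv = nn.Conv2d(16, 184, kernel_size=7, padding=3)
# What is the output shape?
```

Input: (1, 16, 100, 100) -> Output: (1, 184, 100, 100)

Answer: (1, 184, 100, 100)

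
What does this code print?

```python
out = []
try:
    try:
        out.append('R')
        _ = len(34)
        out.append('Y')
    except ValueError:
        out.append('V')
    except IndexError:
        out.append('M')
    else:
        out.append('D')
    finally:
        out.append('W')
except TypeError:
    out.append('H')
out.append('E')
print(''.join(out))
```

Execution trace: 'R' (try body) → 'W' (finally) → 'H' (outer except TypeError) → 'E' (after the try/except). Output: RWHE

Answer: RWHE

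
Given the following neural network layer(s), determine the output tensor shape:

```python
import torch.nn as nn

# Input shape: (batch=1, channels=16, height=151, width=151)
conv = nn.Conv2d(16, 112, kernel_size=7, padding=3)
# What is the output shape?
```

Input: (1, 16, 151, 151) -> Output: (1, 112, 151, 151)

Answer: (1, 112, 151, 151)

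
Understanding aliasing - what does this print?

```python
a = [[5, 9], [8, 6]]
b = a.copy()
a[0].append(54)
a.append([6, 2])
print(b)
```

Key concept: shallow copy with nested lists.
Step by step:
`a = [[5, 9], [8, 6]]` → a = [[5, 9], [8, 6]]
`b = a.copy()` → b = [[5, 9], [8, 6]]
`a[0].append(54)` → a = [[5, 9, 54], [8, 6]]; b = [[5, 9, 54], [8, 6]]
`a.append([6, 2])` → a = [[5, 9, 54], [8, 6], [6, 2]]
`print(b)` → prints [[5, 9, 54], [8, 6]]

Answer: [[5, 9, 54], [8, 6]]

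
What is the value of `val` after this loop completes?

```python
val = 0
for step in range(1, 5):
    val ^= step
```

XOR of 1 to 4
`val` takes the values: 0 → 1 → 3 → 0 → 4

Answer: 4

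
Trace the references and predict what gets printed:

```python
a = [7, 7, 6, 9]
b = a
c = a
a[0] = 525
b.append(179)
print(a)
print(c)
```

Key concept: multiple aliases.
Step by step:
`a = [7, 7, 6, 9]` → a = [7, 7, 6, 9]
`b = a` → b = [7, 7, 6, 9] (same object as a)
`c = a` → c = [7, 7, 6, 9] (same object as a, b)
`a[0] = 525` → a = [525, 7, 6, 9] (same object as b, c); b = [525, 7, 6, 9] (same object as a, c); c = [525, 7, 6, 9] (same object as a, b)
`b.append(179)` → a = [525, 7, 6, 9, 179] (same object as b, c); b = [525, 7, 6, 9, 179] (same object as a, c); c = [525, 7, 6, 9, 179] (same object as a, b)
`print(a)` → prints [525, 7, 6, 9, 179]
`print(c)` → prints [525, 7, 6, 9, 179]

Answer:
[525, 7, 6, 9, 179]
[525, 7, 6, 9, 179]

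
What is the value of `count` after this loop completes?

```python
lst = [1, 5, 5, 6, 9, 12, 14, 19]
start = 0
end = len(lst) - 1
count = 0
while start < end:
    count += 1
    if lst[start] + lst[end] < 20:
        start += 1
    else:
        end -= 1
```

Steps to find pair summing to 20
`count` takes the values: 0 → 1 → 2 → 3 → 4 → 5 → 6 → 7

Answer: 7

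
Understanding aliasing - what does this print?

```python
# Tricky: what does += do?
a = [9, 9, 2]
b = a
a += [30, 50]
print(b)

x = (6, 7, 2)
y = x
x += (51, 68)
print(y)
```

Key concept: += behavior differs for mutable vs immutable.
Step by step:
`a = [9, 9, 2]` → a = [9, 9, 2]
`b = a` → b = [9, 9, 2] (same object as a)
`a += [30, 50]` → a = [9, 9, 2, 30, 50] (same object as b); b = [9, 9, 2, 30, 50] (same object as a)
`print(b)` → prints [9, 9, 2, 30, 50]
`x = (6, 7, 2)` → x = (6, 7, 2)
`y = x` → y = (6, 7, 2)
`x += (51, 68)` → x = (6, 7, 2, 51, 68)
`print(y)` → prints (6, 7, 2)

Answer:
[9, 9, 2, 30, 50]
(6, 7, 2)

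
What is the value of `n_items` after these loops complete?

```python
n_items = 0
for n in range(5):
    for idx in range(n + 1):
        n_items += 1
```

Triangle: 1 + 2 + ... + 5
`n_items` takes the values: 0 → 1 → 2 → 3 → 4 → 5 → 6 → 7 → 8 → 9 → 10 → 11 → 12 → 13 → 14 → 15

Answer: 15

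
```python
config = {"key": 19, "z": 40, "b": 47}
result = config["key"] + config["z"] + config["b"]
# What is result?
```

Trace:
`config = {"key": 19, "z": 40, "b": 47}` → config = {'key': 19, 'z': 40, 'b': 47}
`result = config["key"] + config["z"] + config["b"]` → result = 106
So result = 106

Answer: 106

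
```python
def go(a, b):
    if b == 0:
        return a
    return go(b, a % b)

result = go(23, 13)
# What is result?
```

go(23, 13) -> go(13, 10) -> go(10, 3) -> go(3, 1) -> go(1, 0) -> 1

Answer: 1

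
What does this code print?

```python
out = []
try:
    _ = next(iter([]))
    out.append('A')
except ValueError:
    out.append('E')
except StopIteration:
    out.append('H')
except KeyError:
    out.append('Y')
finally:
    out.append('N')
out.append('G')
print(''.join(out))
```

Execution trace: 'H' (except StopIteration) → 'N' (finally) → 'G' (after the try/except). Output: HNG

Answer: HNG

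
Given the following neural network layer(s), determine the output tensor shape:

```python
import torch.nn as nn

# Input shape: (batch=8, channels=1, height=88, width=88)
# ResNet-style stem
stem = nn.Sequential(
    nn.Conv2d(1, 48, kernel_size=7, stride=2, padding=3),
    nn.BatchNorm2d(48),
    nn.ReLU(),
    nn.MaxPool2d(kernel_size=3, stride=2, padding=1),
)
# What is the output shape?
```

Input: (8, 1, 88, 88) -> after Conv2d 7x7 stride=2: (8, 48, 44, 44) -> Output: (8, 48, 22, 22)

Answer: (8, 48, 22, 22)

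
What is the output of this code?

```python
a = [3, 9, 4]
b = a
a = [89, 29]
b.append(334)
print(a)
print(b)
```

Key concept: rebinding vs mutation: a is rebound to a new list, b still points at the original.
Step by step:
`a = [3, 9, 4]` → a = [3, 9, 4]
`b = a` → b = [3, 9, 4] (same object as a)
`a = [89, 29]` → a = [89, 29]
`b.append(334)` → b = [3, 9, 4, 334]
`print(a)` → prints [89, 29]
`print(b)` → prints [3, 9, 4, 334]

Answer:
[89, 29]
[3, 9, 4, 334]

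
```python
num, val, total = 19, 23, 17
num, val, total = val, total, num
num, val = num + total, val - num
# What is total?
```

Trace:
`num, val, total = 19, 23, 17` → num = 19; val = 23; total = 17
`num, val, total = val, total, num` → num = 23; val = 17; total = 19
`num, val = num + total, val - num` → num = 42; val = -6
So total = 19

Answer: 19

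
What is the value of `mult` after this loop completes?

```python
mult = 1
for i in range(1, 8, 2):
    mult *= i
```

Product of 1, 3, 5, ... up to 7
`mult` takes the values: 1 → 3 → 15 → 105

Answer: 105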